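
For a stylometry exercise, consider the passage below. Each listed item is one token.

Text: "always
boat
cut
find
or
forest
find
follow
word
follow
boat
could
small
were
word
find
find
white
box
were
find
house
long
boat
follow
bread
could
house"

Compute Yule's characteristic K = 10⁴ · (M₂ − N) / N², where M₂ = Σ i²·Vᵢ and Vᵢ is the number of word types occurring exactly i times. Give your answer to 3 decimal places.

Frequencies: find:5, boat:3, follow:3, word:2, could:2, were:2, house:2, always:1, cut:1, or:1, forest:1, small:1, white:1, box:1, long:1, bread:1
N = 28. Frequency spectrum: V_1=9, V_2=4, V_3=2, V_5=1
M₂ = 1²·9 + 2²·4 + 3²·2 + 5²·1 = 68
K = 10000 × (68 − 28) / 28² = 510.204

510.204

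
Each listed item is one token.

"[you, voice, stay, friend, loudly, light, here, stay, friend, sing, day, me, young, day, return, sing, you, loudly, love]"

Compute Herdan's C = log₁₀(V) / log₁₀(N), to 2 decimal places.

N = 19, V = 13.
log₁₀(V) = 1.113943, log₁₀(N) = 1.278754
C = 1.113943 / 1.278754 = 0.87

0.87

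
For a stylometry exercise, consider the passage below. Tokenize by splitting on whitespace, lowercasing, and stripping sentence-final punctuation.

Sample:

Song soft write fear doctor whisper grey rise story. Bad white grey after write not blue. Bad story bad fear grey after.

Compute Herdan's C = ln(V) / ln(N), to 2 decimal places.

N = 22, V = 14.
ln(V) = 2.639057, ln(N) = 3.091042
C = 2.639057 / 3.091042 = 0.85

0.85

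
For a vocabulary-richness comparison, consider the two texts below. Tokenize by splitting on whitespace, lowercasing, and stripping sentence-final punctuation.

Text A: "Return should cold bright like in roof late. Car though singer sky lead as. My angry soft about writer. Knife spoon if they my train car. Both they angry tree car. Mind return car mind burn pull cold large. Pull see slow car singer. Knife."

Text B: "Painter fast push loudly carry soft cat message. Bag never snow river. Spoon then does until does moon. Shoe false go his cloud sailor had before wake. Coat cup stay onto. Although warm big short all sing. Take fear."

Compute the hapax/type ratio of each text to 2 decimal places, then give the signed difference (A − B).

-0.28

A: hapax=22, V=32, ratio=0.69
B: hapax=37, V=38, ratio=0.97
Difference = 0.69 − 0.97 = -0.28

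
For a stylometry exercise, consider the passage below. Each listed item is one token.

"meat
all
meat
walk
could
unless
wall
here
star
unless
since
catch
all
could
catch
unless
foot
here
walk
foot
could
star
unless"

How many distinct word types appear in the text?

Distinct types: {all, catch, could, foot, here, meat, since, star, unless, walk, wall}
V = 11

11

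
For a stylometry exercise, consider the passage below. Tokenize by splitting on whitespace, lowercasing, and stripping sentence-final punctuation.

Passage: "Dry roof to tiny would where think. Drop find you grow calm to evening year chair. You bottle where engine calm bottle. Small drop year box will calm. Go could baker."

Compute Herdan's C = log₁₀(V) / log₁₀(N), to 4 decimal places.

N = 31, V = 23.
log₁₀(V) = 1.361728, log₁₀(N) = 1.491362
C = 1.361728 / 1.491362 = 0.9131

0.9131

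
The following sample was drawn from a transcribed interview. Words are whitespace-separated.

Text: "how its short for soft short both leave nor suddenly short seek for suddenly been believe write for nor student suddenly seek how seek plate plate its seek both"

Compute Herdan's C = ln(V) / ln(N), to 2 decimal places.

0.80

N = 29, V = 15.
ln(V) = 2.708050, ln(N) = 3.367296
C = 2.708050 / 3.367296 = 0.80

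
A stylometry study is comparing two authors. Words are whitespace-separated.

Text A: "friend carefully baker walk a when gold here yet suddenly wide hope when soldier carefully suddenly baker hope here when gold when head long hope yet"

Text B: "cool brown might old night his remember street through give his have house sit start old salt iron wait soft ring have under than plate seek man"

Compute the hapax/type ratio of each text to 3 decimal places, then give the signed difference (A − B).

-0.408

A: hapax=7, V=15, ratio=0.467
B: hapax=21, V=24, ratio=0.875
Difference = 0.467 − 0.875 = -0.408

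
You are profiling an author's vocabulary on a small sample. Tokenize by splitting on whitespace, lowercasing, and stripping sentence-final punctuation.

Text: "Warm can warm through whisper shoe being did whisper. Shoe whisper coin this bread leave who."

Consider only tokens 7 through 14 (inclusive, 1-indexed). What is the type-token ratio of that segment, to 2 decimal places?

0.88

Segment tokens 7–14: being, did, whisper, shoe, whisper, coin, this, bread
Segment N = 8, segment V = 7.
TTR = 7 / 8 = 0.88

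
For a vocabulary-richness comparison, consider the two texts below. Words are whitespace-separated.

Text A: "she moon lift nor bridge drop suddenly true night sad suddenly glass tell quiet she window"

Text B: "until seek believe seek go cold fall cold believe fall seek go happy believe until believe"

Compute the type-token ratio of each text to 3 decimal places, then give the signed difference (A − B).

TTR(A) = 14/16 = 0.875
TTR(B) = 7/16 = 0.438
Difference = 0.875 − 0.438 = 0.437

0.437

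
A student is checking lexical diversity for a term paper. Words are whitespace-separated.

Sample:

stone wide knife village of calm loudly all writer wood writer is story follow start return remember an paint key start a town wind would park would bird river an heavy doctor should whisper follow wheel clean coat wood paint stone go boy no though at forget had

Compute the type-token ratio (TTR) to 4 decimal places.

0.8333

N = 48 tokens, V = 40 types.
TTR = V / N = 40 / 48 = 0.8333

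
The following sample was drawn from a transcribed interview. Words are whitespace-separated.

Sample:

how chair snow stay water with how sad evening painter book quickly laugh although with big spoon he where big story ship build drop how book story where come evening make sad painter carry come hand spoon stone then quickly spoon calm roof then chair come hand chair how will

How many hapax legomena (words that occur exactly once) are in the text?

15

Frequencies: how:4, chair:3, spoon:3, come:3, with:2, sad:2, evening:2, painter:2, book:2, quickly:2, big:2, where:2, story:2, hand:2, then:2, snow:1, stay:1, water:1, laugh:1, although:1, … (10 more, each freq 1)
Hapax (freq=1): although, build, calm, carry, drop, he, laugh, make, roof, ship, snow, stay, stone, water, will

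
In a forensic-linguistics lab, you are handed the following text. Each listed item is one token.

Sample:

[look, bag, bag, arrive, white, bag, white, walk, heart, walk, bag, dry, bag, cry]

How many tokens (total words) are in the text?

14

Tokens: look, bag, bag, arrive, white, bag, white, walk, heart, walk, bag, dry, bag, cry
N = 14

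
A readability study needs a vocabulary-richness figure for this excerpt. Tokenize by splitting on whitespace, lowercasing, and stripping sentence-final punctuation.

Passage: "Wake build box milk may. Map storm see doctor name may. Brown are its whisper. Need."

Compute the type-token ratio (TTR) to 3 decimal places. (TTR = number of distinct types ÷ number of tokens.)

N = 16 tokens, V = 15 types.
TTR = V / N = 15 / 16 = 0.938

0.938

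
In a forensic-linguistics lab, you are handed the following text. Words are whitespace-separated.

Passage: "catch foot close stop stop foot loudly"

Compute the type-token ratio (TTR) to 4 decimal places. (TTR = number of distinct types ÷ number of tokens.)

N = 7 tokens, V = 5 types.
TTR = V / N = 5 / 7 = 0.7143

0.7143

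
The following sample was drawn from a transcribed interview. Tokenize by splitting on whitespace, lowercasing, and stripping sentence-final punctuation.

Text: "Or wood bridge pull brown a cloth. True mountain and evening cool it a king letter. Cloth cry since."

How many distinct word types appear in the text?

17

Distinct types: {a, and, bridge, brown, cloth, cool, cry, evening, it, king, letter, mountain, or, pull, since, true, wood}
V = 17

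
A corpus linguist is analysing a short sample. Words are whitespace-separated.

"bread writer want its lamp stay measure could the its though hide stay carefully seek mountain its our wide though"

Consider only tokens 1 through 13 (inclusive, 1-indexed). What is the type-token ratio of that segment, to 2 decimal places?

Segment tokens 1–13: bread, writer, want, its, lamp, stay, measure, could, the, its, though, hide, stay
Segment N = 13, segment V = 11.
TTR = 11 / 13 = 0.85

0.85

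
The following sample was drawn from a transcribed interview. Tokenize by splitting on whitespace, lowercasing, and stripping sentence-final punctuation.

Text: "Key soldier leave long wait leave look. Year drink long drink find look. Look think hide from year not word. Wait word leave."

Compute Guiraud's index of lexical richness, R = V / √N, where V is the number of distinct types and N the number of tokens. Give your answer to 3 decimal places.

2.919

N = 23, V = 14.
√N = 4.795832
R = 14 / 4.795832 = 2.919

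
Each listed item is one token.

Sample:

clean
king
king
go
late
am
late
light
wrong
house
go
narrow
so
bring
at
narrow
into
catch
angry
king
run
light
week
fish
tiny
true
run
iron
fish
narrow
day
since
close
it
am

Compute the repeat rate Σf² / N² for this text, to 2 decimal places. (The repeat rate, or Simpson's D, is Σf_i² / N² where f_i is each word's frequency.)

Frequencies: king:3, narrow:3, go:2, late:2, am:2, light:2, run:2, fish:2, clean:1, wrong:1, house:1, so:1, bring:1, at:1, into:1, catch:1, angry:1, week:1, tiny:1, true:1, … (5 more, each freq 1)
Σf² = 59; N² = 1225
Repeat rate = 59 / 1225 = 0.05

0.05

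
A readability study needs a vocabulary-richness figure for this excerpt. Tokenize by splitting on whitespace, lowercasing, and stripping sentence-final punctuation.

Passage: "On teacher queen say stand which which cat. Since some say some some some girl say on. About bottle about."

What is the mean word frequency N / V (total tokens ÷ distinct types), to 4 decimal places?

1.6667

N = 20 tokens, V = 12 types.
Mean frequency = N / V = 20 / 12 = 1.6667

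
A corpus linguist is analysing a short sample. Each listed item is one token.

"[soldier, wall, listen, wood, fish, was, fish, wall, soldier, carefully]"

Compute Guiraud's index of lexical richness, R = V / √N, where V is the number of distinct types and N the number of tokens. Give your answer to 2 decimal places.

N = 10, V = 7.
√N = 3.162278
R = 7 / 3.162278 = 2.21

2.21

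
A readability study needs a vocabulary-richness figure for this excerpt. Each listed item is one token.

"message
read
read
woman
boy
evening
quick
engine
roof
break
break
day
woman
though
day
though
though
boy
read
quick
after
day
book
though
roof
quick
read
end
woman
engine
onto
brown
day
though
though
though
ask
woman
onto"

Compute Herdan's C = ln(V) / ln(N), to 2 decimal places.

0.77

N = 39, V = 17.
ln(V) = 2.833213, ln(N) = 3.663562
C = 2.833213 / 3.663562 = 0.77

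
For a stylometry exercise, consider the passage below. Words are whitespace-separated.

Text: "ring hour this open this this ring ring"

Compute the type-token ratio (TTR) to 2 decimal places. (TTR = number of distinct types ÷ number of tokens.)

N = 8 tokens, V = 4 types.
TTR = V / N = 4 / 8 = 0.50

0.50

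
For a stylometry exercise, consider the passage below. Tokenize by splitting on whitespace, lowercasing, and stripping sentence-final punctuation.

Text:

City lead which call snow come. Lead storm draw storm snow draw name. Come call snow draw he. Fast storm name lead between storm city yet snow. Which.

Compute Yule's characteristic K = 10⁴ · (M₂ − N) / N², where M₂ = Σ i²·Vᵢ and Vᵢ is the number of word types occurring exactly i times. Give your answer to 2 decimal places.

586.73

Frequencies: snow:4, storm:4, lead:3, draw:3, city:2, which:2, call:2, come:2, name:2, he:1, fast:1, between:1, yet:1
N = 28. Frequency spectrum: V_1=4, V_2=5, V_3=2, V_4=2
M₂ = 1²·4 + 2²·5 + 3²·2 + 4²·2 = 74
K = 10000 × (74 − 28) / 28² = 586.73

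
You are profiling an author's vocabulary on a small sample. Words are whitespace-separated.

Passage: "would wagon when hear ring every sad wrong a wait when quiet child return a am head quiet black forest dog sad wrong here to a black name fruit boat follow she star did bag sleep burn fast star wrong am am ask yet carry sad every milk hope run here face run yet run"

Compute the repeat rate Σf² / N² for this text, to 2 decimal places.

Frequencies: sad:3, wrong:3, a:3, am:3, run:3, when:2, every:2, quiet:2, black:2, here:2, star:2, yet:2, would:1, wagon:1, hear:1, ring:1, wait:1, child:1, return:1, head:1, … (18 more, each freq 1)
Σf² = 99; N² = 3025
Repeat rate = 99 / 3025 = 0.03

0.03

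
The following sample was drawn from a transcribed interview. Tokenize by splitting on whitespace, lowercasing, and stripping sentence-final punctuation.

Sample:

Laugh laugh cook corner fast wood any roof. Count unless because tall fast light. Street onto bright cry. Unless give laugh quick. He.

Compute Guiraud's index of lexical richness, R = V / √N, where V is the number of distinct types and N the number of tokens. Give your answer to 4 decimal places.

N = 23, V = 19.
√N = 4.795832
R = 19 / 4.795832 = 3.9618

3.9618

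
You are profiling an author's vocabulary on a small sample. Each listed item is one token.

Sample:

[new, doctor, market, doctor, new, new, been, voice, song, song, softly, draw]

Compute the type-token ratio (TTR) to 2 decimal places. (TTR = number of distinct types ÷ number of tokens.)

N = 12 tokens, V = 8 types.
TTR = V / N = 8 / 12 = 0.67

0.67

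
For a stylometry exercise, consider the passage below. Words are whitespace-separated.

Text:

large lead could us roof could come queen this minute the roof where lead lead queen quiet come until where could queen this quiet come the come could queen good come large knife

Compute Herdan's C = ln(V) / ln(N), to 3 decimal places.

0.775

N = 33, V = 15.
ln(V) = 2.708050, ln(N) = 3.496508
C = 2.708050 / 3.496508 = 0.775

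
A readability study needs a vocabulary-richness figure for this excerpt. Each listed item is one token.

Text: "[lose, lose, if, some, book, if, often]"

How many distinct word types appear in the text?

5

Distinct types: {book, if, lose, often, some}
V = 5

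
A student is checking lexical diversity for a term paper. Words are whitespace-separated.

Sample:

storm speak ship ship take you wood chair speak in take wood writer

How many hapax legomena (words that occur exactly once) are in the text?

Frequencies: speak:2, ship:2, take:2, wood:2, storm:1, you:1, chair:1, in:1, writer:1
Hapax (freq=1): chair, in, storm, writer, you

5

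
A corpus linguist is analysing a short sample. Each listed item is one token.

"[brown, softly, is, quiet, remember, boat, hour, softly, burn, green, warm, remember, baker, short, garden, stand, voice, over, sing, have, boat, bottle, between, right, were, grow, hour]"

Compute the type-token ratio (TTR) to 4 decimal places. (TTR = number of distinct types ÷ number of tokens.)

N = 27 tokens, V = 23 types.
TTR = V / N = 23 / 27 = 0.8519

0.8519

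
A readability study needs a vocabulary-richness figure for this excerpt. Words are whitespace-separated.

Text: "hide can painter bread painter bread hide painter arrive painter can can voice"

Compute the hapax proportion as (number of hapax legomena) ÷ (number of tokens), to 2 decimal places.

0.15

Frequencies: painter:4, can:3, hide:2, bread:2, arrive:1, voice:1
Hapax count = 2; token count = 13.
Ratio = 2 / 13 = 0.15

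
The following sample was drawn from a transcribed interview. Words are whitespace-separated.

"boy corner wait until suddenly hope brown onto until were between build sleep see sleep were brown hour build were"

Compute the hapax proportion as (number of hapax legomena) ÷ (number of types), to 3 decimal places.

0.643

Frequencies: were:3, until:2, brown:2, build:2, sleep:2, boy:1, corner:1, wait:1, suddenly:1, hope:1, onto:1, between:1, see:1, hour:1
Hapax count = 9; type count = 14.
Ratio = 9 / 14 = 0.643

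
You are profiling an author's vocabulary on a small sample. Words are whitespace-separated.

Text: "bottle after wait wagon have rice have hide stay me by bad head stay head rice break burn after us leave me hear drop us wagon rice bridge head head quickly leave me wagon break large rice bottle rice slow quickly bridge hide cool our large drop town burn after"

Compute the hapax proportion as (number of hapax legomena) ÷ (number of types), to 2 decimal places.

Frequencies: rice:5, head:4, after:3, wagon:3, me:3, bottle:2, have:2, hide:2, stay:2, break:2, burn:2, us:2, leave:2, drop:2, bridge:2, quickly:2, large:2, wait:1, by:1, bad:1, … (5 more, each freq 1)
Hapax count = 8; type count = 25.
Ratio = 8 / 25 = 0.32

0.32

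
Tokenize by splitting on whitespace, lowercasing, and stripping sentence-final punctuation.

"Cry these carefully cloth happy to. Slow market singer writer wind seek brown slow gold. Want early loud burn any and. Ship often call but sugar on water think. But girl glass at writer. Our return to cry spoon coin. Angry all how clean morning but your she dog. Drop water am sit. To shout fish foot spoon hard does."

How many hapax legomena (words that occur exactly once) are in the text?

Frequencies: to:3, but:3, cry:2, slow:2, writer:2, water:2, spoon:2, these:1, carefully:1, cloth:1, happy:1, market:1, singer:1, wind:1, seek:1, brown:1, gold:1, want:1, early:1, loud:1, … (31 more, each freq 1)
Hapax (freq=1): all, am, and, angry, any, at, brown, burn, call, carefully, clean, cloth, coin, does, dog, drop, early, fish, foot, girl, glass, gold, happy, hard, how, loud, market, morning, often, on, our, return, seek, she, ship, shout, singer, sit, sugar, these, think, want, wind, your

44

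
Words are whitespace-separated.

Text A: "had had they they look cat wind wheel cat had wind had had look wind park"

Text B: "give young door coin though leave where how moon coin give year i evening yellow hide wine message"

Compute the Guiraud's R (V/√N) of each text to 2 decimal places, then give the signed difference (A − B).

A: V=7, N=16, R=1.75
B: V=16, N=18, R=3.77
Difference = 1.75 − 3.77 = -2.02

-2.02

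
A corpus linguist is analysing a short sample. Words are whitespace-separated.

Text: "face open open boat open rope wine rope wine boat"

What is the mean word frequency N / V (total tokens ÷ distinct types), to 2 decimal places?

2.00

N = 10 tokens, V = 5 types.
Mean frequency = N / V = 10 / 5 = 2.00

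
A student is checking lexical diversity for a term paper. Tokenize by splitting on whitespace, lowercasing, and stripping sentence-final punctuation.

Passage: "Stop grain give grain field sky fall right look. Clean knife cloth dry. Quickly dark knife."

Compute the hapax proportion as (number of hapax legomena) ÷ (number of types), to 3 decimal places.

Frequencies: grain:2, knife:2, stop:1, give:1, field:1, sky:1, fall:1, right:1, look:1, clean:1, cloth:1, dry:1, quickly:1, dark:1
Hapax count = 12; type count = 14.
Ratio = 12 / 14 = 0.857

0.857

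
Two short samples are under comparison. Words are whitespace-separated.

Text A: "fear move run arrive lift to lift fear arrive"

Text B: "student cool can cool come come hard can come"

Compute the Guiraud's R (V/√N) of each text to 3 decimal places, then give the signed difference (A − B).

A: V=6, N=9, R=2.000
B: V=5, N=9, R=1.667
Difference = 2.000 − 1.667 = 0.333

0.333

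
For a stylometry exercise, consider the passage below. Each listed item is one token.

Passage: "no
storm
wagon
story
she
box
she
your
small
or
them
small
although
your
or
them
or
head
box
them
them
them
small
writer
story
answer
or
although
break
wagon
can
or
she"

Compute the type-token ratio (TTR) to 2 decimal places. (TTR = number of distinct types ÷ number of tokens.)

N = 33 tokens, V = 16 types.
TTR = V / N = 16 / 33 = 0.48

0.48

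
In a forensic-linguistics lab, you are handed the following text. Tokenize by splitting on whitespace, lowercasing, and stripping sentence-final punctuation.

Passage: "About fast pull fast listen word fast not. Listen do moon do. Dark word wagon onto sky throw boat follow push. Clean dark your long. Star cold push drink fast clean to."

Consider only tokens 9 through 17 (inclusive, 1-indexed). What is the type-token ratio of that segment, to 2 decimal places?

0.89

Segment tokens 9–17: listen, do, moon, do, dark, word, wagon, onto, sky
Segment N = 9, segment V = 8.
TTR = 8 / 9 = 0.89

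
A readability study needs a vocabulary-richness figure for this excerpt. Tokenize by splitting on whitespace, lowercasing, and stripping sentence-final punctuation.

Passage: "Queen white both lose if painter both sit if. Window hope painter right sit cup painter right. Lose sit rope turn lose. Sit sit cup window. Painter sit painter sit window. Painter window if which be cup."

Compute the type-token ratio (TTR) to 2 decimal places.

N = 37 tokens, V = 15 types.
TTR = V / N = 15 / 37 = 0.41

0.41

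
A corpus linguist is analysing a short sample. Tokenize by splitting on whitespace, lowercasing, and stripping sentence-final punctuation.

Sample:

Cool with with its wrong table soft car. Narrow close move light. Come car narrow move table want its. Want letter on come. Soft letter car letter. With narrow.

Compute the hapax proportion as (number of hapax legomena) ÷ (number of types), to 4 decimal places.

0.3333

Frequencies: with:3, car:3, narrow:3, letter:3, its:2, table:2, soft:2, move:2, come:2, want:2, cool:1, wrong:1, close:1, light:1, on:1
Hapax count = 5; type count = 15.
Ratio = 5 / 15 = 0.3333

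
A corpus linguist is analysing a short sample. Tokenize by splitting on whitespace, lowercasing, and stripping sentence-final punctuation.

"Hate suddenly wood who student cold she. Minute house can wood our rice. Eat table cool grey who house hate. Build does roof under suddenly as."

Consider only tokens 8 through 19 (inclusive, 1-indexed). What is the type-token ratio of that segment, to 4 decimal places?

0.9167

Segment tokens 8–19: minute, house, can, wood, our, rice, eat, table, cool, grey, who, house
Segment N = 12, segment V = 11.
TTR = 11 / 12 = 0.9167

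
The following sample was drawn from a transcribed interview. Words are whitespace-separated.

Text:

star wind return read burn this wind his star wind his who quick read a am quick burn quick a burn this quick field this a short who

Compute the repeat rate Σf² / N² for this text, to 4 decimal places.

Frequencies: quick:4, wind:3, burn:3, this:3, a:3, star:2, read:2, his:2, who:2, return:1, am:1, field:1, short:1
Σf² = 72; N² = 784
Repeat rate = 72 / 784 = 0.0918

0.0918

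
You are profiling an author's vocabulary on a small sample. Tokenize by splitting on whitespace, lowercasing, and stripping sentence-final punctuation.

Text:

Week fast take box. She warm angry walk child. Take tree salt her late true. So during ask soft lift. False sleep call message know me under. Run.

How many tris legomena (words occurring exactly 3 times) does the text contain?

0

Frequencies: take:2, week:1, fast:1, box:1, she:1, warm:1, angry:1, walk:1, child:1, tree:1, salt:1, her:1, late:1, true:1, so:1, during:1, ask:1, soft:1, lift:1, false:1, … (7 more, each freq 1)
Words with frequency 3: (none)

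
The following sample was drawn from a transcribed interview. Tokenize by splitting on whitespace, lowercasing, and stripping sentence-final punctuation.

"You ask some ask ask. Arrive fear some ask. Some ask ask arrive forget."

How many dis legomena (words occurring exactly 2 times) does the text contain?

Frequencies: ask:6, some:3, arrive:2, you:1, fear:1, forget:1
Words with frequency 2: arrive

1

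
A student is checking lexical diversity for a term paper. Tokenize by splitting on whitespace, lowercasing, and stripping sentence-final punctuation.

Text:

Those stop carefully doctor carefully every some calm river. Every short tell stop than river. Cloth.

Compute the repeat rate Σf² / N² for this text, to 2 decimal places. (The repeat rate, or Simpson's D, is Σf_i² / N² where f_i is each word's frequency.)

Frequencies: stop:2, carefully:2, every:2, river:2, those:1, doctor:1, some:1, calm:1, short:1, tell:1, than:1, cloth:1
Σf² = 24; N² = 256
Repeat rate = 24 / 256 = 0.09

0.09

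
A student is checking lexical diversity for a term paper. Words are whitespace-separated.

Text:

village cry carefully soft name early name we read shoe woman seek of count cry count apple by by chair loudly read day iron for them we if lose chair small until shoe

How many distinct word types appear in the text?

Distinct types: {apple, by, carefully, chair, count, cry, day, early, for, if, iron, lose, loudly, name, of, read, seek, shoe, small, soft, them, until, village, we, woman}
V = 25

25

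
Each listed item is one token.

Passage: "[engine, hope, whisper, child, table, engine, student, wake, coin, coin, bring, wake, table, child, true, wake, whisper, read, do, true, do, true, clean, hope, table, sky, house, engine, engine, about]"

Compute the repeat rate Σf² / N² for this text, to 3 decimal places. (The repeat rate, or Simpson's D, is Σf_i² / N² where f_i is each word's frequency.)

Frequencies: engine:4, table:3, wake:3, true:3, hope:2, whisper:2, child:2, coin:2, do:2, student:1, bring:1, read:1, clean:1, sky:1, house:1, about:1
Σf² = 70; N² = 900
Repeat rate = 70 / 900 = 0.078

0.078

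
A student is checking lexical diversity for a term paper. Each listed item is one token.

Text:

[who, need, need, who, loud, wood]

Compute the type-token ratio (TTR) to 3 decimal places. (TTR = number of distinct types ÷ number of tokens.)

N = 6 tokens, V = 4 types.
TTR = V / N = 4 / 6 = 0.667

0.667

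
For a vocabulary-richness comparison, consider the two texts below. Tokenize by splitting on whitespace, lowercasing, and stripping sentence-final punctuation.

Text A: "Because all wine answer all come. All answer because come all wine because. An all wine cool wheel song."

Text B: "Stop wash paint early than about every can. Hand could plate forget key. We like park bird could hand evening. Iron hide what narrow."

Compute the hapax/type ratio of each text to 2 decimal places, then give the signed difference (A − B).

-0.47

A: hapax=4, V=9, ratio=0.44
B: hapax=20, V=22, ratio=0.91
Difference = 0.44 − 0.91 = -0.47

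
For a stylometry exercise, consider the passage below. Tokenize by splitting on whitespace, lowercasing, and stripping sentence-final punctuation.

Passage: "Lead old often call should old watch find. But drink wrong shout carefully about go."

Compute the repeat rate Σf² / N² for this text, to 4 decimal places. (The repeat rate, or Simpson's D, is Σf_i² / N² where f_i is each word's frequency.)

Frequencies: old:2, lead:1, often:1, call:1, should:1, watch:1, find:1, but:1, drink:1, wrong:1, shout:1, carefully:1, about:1, go:1
Σf² = 17; N² = 225
Repeat rate = 17 / 225 = 0.0756

0.0756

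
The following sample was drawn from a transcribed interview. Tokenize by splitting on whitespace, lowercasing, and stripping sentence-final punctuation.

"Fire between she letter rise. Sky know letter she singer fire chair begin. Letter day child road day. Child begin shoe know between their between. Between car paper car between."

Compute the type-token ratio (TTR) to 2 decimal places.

N = 30 tokens, V = 17 types.
TTR = V / N = 17 / 30 = 0.57

0.57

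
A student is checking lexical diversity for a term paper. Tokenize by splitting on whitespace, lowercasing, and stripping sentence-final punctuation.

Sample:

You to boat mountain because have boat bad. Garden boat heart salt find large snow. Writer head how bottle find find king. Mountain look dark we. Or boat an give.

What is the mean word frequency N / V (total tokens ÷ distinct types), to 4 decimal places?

1.2500

N = 30 tokens, V = 24 types.
Mean frequency = N / V = 30 / 24 = 1.2500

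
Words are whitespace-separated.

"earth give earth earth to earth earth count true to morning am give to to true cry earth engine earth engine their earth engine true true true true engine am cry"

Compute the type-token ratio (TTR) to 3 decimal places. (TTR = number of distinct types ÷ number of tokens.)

N = 31 tokens, V = 10 types.
TTR = V / N = 10 / 31 = 0.323

0.323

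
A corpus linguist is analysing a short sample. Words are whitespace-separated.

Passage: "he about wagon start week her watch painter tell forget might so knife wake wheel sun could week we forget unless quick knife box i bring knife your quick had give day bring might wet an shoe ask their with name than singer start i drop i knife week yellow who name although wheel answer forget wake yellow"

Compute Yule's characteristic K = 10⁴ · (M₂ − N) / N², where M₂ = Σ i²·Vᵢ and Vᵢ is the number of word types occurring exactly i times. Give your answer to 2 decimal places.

Frequencies: knife:4, week:3, forget:3, i:3, start:2, might:2, wake:2, wheel:2, quick:2, bring:2, name:2, yellow:2, he:1, about:1, wagon:1, her:1, watch:1, painter:1, tell:1, so:1, … (21 more, each freq 1)
N = 58. Frequency spectrum: V_1=29, V_2=8, V_3=3, V_4=1
M₂ = 1²·29 + 2²·8 + 3²·3 + 4²·1 = 104
K = 10000 × (104 − 58) / 58² = 136.74

136.74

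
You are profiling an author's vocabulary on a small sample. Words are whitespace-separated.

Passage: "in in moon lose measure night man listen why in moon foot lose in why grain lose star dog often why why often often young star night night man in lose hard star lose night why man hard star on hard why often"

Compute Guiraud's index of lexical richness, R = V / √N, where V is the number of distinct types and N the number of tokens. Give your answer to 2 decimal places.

N = 43, V = 16.
√N = 6.557439
R = 16 / 6.557439 = 2.44

2.44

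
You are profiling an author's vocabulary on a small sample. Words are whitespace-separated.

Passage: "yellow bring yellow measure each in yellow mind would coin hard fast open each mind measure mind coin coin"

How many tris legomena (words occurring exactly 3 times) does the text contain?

3

Frequencies: yellow:3, mind:3, coin:3, measure:2, each:2, bring:1, in:1, would:1, hard:1, fast:1, open:1
Words with frequency 3: coin, mind, yellow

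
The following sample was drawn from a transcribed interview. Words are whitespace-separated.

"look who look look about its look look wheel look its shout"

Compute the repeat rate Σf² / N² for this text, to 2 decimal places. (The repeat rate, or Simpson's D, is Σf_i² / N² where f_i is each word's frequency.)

0.31

Frequencies: look:6, its:2, who:1, about:1, wheel:1, shout:1
Σf² = 44; N² = 144
Repeat rate = 44 / 144 = 0.31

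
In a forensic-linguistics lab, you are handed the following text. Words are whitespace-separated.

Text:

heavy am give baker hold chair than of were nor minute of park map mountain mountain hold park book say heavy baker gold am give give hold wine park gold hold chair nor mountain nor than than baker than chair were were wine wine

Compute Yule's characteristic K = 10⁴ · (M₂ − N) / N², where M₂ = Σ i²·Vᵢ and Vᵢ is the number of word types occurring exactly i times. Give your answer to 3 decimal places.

Frequencies: hold:4, than:4, give:3, baker:3, chair:3, were:3, nor:3, park:3, mountain:3, wine:3, heavy:2, am:2, of:2, gold:2, minute:1, map:1, book:1, say:1
N = 44. Frequency spectrum: V_1=4, V_2=4, V_3=8, V_4=2
M₂ = 1²·4 + 2²·4 + 3²·8 + 4²·2 = 124
K = 10000 × (124 − 44) / 44² = 413.223

413.223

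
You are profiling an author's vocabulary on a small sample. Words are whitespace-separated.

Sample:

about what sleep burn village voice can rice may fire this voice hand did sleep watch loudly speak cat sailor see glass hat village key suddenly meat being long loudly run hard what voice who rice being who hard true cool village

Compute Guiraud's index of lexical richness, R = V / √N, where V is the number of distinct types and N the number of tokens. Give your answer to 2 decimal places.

N = 42, V = 31.
√N = 6.480741
R = 31 / 6.480741 = 4.78

4.78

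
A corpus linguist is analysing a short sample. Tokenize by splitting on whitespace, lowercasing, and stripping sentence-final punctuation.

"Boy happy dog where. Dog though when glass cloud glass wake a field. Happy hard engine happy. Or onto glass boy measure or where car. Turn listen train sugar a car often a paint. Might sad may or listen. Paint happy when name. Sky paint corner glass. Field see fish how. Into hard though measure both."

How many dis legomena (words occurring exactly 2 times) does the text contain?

Frequencies: happy:4, glass:4, a:3, or:3, paint:3, boy:2, dog:2, where:2, though:2, when:2, field:2, hard:2, measure:2, car:2, listen:2, cloud:1, wake:1, engine:1, onto:1, turn:1, … (14 more, each freq 1)
Words with frequency 2: boy, car, dog, field, hard, listen, measure, though, when, where

10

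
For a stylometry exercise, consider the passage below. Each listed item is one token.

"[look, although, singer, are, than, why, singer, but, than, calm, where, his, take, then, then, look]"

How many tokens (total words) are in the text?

16

Tokens: look, although, singer, are, than, why, singer, but, than, calm, where, his, take, then, then, look
N = 16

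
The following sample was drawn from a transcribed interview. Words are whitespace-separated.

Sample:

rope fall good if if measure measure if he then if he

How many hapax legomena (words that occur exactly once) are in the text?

4

Frequencies: if:4, measure:2, he:2, rope:1, fall:1, good:1, then:1
Hapax (freq=1): fall, good, rope, then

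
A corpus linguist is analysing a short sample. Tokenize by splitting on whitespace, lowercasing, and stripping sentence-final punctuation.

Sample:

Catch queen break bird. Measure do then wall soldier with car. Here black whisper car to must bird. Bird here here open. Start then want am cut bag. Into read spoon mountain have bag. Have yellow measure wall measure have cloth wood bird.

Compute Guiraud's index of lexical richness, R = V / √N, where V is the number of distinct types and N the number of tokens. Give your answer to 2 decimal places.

N = 43, V = 30.
√N = 6.557439
R = 30 / 6.557439 = 4.57

4.57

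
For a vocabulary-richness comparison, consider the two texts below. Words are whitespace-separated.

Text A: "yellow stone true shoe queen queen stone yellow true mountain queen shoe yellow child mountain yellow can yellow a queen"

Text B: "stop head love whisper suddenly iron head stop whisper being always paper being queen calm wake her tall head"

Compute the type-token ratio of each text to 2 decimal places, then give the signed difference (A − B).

-0.29

TTR(A) = 9/20 = 0.45
TTR(B) = 14/19 = 0.74
Difference = 0.45 − 0.74 = -0.29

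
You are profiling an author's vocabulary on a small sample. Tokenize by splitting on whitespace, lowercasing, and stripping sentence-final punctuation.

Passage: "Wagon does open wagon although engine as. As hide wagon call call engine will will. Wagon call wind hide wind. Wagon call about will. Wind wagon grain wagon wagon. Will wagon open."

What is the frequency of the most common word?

9

Frequencies: wagon:9, call:4, will:4, wind:3, open:2, engine:2, as:2, hide:2, does:1, although:1, about:1, grain:1
Most common: 'wagon' with frequency 9.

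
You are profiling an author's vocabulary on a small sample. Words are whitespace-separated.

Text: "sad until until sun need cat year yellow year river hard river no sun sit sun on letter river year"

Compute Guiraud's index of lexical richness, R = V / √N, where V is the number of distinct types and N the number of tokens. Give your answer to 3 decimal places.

2.907

N = 20, V = 13.
√N = 4.472136
R = 13 / 4.472136 = 2.907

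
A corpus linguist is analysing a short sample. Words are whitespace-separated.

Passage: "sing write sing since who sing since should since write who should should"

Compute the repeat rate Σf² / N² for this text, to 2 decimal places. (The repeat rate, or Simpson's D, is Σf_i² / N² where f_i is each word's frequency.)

Frequencies: sing:3, since:3, should:3, write:2, who:2
Σf² = 35; N² = 169
Repeat rate = 35 / 169 = 0.21

0.21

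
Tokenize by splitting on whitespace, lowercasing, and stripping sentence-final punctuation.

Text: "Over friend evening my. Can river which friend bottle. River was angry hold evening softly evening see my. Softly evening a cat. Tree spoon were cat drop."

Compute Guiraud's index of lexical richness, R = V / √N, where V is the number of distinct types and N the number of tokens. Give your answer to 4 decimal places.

N = 27, V = 19.
√N = 5.196152
R = 19 / 5.196152 = 3.6566

3.6566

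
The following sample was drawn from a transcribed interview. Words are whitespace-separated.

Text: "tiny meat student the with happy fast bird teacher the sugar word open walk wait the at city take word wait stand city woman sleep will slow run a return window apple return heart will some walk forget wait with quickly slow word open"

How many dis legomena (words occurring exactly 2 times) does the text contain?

7

Frequencies: the:3, word:3, wait:3, with:2, open:2, walk:2, city:2, will:2, slow:2, return:2, tiny:1, meat:1, student:1, happy:1, fast:1, bird:1, teacher:1, sugar:1, at:1, take:1, … (11 more, each freq 1)
Words with frequency 2: city, open, return, slow, walk, will, with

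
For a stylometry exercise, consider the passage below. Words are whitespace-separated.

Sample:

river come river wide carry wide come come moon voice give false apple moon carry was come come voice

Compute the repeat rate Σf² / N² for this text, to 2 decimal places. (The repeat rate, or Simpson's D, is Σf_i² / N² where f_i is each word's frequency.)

Frequencies: come:5, river:2, wide:2, carry:2, moon:2, voice:2, give:1, false:1, apple:1, was:1
Σf² = 49; N² = 361
Repeat rate = 49 / 361 = 0.14

0.14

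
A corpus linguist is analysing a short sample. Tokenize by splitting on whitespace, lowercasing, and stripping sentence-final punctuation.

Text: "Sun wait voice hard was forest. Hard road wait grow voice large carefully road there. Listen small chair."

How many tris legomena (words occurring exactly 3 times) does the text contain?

0

Frequencies: wait:2, voice:2, hard:2, road:2, sun:1, was:1, forest:1, grow:1, large:1, carefully:1, there:1, listen:1, small:1, chair:1
Words with frequency 3: (none)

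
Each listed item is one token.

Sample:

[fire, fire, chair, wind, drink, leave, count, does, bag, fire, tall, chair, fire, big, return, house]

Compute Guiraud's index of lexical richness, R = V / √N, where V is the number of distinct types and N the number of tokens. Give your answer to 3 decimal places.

3.000

N = 16, V = 12.
√N = 4.000000
R = 12 / 4.000000 = 3.000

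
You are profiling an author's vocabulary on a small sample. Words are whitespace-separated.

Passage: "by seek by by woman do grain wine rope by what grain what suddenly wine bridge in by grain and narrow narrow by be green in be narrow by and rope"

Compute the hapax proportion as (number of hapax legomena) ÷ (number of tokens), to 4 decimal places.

Frequencies: by:7, grain:3, narrow:3, wine:2, rope:2, what:2, in:2, and:2, be:2, seek:1, woman:1, do:1, suddenly:1, bridge:1, green:1
Hapax count = 6; token count = 31.
Ratio = 6 / 31 = 0.1935

0.1935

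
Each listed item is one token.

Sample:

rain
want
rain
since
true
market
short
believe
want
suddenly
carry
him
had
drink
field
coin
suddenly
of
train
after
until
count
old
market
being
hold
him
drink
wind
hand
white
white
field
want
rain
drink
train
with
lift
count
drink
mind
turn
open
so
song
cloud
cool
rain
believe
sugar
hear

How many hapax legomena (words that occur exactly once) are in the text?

Frequencies: rain:4, drink:4, want:3, market:2, believe:2, suddenly:2, him:2, field:2, train:2, count:2, white:2, since:1, true:1, short:1, carry:1, had:1, coin:1, of:1, after:1, until:1, … (16 more, each freq 1)
Hapax (freq=1): after, being, carry, cloud, coin, cool, had, hand, hear, hold, lift, mind, of, old, open, short, since, so, song, sugar, true, turn, until, wind, with

25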